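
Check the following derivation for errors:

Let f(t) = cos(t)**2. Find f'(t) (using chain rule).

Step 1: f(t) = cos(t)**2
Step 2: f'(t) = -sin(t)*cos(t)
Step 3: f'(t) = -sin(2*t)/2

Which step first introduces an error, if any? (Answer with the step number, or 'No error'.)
Step 2

Step 2 is incorrect due to a wrong coefficient.
The step shows: -sin(t)*cos(t)
The correct value should be: -2*sin(t)*cos(t)

Explanation: The coefficient -2 was incorrectly written as -1: the term -2*sin(t)*cos(t) was incorrectly written as -sin(t)*cos(t)
The later steps are derived from this incorrect expression, so the error originates in Step 2.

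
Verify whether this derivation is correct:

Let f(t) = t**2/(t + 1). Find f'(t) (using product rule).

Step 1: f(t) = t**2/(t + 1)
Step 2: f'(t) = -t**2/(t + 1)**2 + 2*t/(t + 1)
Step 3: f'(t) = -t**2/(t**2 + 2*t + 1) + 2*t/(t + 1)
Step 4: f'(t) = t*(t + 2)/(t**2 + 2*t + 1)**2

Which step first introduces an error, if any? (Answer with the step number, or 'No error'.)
Step 4

Step 4 is incorrect due to a wrong exponent.
The step shows: t*(t + 2)/(t**2 + 2*t + 1)**2
The correct value should be: t*(t + 2)/(t**2 + 2*t + 1)

Explanation: The exponent -1 on t**2 + 2*t + 1 was incorrectly written as -2: the term t*(t + 2)/(t**2 + 2*t + 1) was incorrectly written as t*(t + 2)/(t**2 + 2*t + 1)**2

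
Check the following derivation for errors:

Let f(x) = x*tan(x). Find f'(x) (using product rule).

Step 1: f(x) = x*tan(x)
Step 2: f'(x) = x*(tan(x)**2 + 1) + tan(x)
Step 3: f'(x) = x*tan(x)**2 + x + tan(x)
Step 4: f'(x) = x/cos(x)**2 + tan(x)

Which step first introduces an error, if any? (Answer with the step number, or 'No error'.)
No error

All steps in this derivation are correct.
The final answer f'(x) = x/cos(x)**2 + tan(x) is valid.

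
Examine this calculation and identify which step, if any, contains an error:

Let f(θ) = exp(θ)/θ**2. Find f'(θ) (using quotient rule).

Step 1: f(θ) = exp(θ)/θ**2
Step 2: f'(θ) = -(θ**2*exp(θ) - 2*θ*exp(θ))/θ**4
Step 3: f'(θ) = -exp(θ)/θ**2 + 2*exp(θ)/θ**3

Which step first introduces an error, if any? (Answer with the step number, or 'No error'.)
Step 2

Step 2 is incorrect due to a sign flip.
The step shows: -(θ**2*exp(θ) - 2*θ*exp(θ))/θ**4
The correct value should be: (θ**2*exp(θ) - 2*θ*exp(θ))/θ**4

Explanation: The sign of the whole expression was flipped: the term (θ**2*exp(θ) - 2*θ*exp(θ))/θ**4 was incorrectly written as -(θ**2*exp(θ) - 2*θ*exp(θ))/θ**4
The later steps are derived from this incorrect expression, so the error originates in Step 2.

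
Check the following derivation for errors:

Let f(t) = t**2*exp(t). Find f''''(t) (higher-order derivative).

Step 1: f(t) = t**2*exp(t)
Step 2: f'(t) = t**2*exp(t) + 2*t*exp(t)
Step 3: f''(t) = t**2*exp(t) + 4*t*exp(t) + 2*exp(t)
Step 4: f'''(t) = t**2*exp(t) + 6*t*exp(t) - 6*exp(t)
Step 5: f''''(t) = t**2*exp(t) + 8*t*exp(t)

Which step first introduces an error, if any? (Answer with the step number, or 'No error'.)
Step 4

Step 4 is incorrect due to a sign flip.
The step shows: t**2*exp(t) + 6*t*exp(t) - 6*exp(t)
The correct value should be: t**2*exp(t) + 6*t*exp(t) + 6*exp(t)

Explanation: The sign of one term was flipped: the term 6*exp(t) was incorrectly written as -6*exp(t)
The later steps are derived from this incorrect expression, so the error originates in Step 4.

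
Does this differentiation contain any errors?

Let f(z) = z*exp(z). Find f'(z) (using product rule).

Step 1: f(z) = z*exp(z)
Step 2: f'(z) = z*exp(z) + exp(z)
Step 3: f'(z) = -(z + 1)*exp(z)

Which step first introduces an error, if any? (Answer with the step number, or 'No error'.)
Step 3

Step 3 is incorrect due to a sign flip.
The step shows: -(z + 1)*exp(z)
The correct value should be: (z + 1)*exp(z)

Explanation: The sign of the whole expression was flipped: the term (z + 1)*exp(z) was incorrectly written as -(z + 1)*exp(z)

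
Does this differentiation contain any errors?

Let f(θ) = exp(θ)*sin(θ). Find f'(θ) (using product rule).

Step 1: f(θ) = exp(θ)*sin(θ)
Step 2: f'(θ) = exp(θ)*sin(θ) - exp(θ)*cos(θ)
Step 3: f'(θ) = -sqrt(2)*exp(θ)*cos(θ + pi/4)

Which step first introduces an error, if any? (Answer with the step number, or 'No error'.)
Step 2

Step 2 is incorrect due to a sign flip.
The step shows: exp(θ)*sin(θ) - exp(θ)*cos(θ)
The correct value should be: exp(θ)*sin(θ) + exp(θ)*cos(θ)

Explanation: The sign of one term was flipped: the term exp(θ)*cos(θ) was incorrectly written as -exp(θ)*cos(θ)
The later steps are derived from this incorrect expression, so the error originates in Step 2.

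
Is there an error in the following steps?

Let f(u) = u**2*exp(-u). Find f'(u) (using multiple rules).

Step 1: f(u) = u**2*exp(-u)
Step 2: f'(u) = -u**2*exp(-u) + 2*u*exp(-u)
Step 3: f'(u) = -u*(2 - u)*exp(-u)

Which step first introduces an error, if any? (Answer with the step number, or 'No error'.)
Step 3

Step 3 is incorrect due to a sign flip.
The step shows: -u*(2 - u)*exp(-u)
The correct value should be: u*(2 - u)*exp(-u)

Explanation: The sign of the whole expression was flipped: the term u*(2 - u)*exp(-u) was incorrectly written as -u*(2 - u)*exp(-u)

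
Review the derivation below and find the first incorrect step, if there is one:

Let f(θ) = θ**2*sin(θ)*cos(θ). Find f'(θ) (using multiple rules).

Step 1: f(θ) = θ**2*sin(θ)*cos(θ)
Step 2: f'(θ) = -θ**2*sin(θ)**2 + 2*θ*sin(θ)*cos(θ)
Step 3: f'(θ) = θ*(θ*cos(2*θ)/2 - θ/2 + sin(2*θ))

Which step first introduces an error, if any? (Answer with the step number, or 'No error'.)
Step 2

Step 2 is incorrect due to a dropped term.
The step shows: -θ**2*sin(θ)**2 + 2*θ*sin(θ)*cos(θ)
The correct value should be: -θ**2*sin(θ)**2 + θ**2*cos(θ)**2 + 2*θ*sin(θ)*cos(θ)

Explanation: A term was dropped: the term θ**2*cos(θ)**2 was incorrectly omitted
The later steps are derived from this incorrect expression, so the error originates in Step 2.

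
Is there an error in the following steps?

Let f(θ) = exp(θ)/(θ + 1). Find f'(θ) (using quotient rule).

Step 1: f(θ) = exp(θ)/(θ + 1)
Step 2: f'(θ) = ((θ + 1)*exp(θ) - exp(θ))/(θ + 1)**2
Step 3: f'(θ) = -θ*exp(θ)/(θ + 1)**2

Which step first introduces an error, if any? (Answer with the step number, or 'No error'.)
Step 3

Step 3 is incorrect due to a sign flip.
The step shows: -θ*exp(θ)/(θ + 1)**2
The correct value should be: θ*exp(θ)/(θ + 1)**2

Explanation: The sign of the whole expression was flipped: the term θ*exp(θ)/(θ + 1)**2 was incorrectly written as -θ*exp(θ)/(θ + 1)**2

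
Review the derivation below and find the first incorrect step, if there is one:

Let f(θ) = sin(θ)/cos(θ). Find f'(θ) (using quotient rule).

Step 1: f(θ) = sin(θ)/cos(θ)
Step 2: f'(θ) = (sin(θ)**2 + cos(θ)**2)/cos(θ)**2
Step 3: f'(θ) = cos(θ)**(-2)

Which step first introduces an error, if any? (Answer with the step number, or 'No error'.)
No error

All steps in this derivation are correct.
The final answer f'(θ) = cos(θ)**(-2) is valid.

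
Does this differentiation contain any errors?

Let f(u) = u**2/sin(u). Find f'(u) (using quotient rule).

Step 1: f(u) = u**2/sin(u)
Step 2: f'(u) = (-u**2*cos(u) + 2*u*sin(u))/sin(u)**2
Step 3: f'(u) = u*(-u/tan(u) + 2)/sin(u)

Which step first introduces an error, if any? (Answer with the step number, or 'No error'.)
No error

All steps in this derivation are correct.
The final answer f'(u) = u*(-u/tan(u) + 2)/sin(u) is valid.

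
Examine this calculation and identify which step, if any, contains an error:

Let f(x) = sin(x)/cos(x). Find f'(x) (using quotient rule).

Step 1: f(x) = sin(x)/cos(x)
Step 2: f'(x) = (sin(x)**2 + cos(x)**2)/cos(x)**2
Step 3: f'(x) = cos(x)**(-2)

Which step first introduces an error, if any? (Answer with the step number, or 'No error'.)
No error

All steps in this derivation are correct.
The final answer f'(x) = cos(x)**(-2) is valid.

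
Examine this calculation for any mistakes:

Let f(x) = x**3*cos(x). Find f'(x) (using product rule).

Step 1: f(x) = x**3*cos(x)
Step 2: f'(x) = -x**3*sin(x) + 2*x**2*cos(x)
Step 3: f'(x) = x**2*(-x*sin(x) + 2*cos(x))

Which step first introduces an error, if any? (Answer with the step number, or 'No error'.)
Step 2

Step 2 is incorrect due to a wrong coefficient.
The step shows: -x**3*sin(x) + 2*x**2*cos(x)
The correct value should be: -x**3*sin(x) + 3*x**2*cos(x)

Explanation: The coefficient 3 was incorrectly written as 2: the term 3*x**2*cos(x) was incorrectly written as 2*x**2*cos(x)
The later steps are derived from this incorrect expression, so the error originates in Step 2.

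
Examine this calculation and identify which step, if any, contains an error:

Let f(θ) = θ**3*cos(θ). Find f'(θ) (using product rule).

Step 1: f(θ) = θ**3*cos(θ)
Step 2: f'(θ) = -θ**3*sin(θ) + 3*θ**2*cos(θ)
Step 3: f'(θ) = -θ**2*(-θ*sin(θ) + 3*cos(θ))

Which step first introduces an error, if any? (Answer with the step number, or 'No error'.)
Step 3

Step 3 is incorrect due to a sign flip.
The step shows: -θ**2*(-θ*sin(θ) + 3*cos(θ))
The correct value should be: θ**2*(-θ*sin(θ) + 3*cos(θ))

Explanation: The sign of the whole expression was flipped: the term θ**2*(-θ*sin(θ) + 3*cos(θ)) was incorrectly written as -θ**2*(-θ*sin(θ) + 3*cos(θ))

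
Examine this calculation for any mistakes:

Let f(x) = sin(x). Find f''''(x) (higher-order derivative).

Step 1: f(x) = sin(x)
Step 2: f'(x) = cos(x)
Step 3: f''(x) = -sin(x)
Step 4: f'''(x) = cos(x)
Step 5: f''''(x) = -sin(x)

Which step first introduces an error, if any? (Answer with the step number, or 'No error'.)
Step 4

Step 4 is incorrect due to a sign flip.
The step shows: cos(x)
The correct value should be: -cos(x)

Explanation: The sign of the whole expression was flipped: the term -cos(x) was incorrectly written as cos(x)
The later steps are derived from this incorrect expression, so the error originates in Step 4.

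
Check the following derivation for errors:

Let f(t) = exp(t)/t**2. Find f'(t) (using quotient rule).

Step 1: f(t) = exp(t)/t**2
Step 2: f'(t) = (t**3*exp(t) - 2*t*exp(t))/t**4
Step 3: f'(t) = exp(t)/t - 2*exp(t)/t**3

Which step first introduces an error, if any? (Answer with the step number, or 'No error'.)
Step 2

Step 2 is incorrect due to a wrong exponent.
The step shows: (t**3*exp(t) - 2*t*exp(t))/t**4
The correct value should be: (t**2*exp(t) - 2*t*exp(t))/t**4

Explanation: The exponent 2 on t was incorrectly written as 3: the term (t**2*exp(t) - 2*t*exp(t))/t**4 was incorrectly written as (t**3*exp(t) - 2*t*exp(t))/t**4
The later steps are derived from this incorrect expression, so the error originates in Step 2.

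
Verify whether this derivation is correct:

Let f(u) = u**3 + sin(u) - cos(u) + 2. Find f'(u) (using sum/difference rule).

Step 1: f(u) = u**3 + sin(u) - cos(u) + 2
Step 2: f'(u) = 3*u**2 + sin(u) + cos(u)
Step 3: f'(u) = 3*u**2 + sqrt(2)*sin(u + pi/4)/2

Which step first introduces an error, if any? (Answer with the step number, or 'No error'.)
Step 3

Step 3 is incorrect due to a wrong exponent.
The step shows: 3*u**2 + sqrt(2)*sin(u + pi/4)/2
The correct value should be: 3*u**2 + sqrt(2)*sin(u + pi/4)

Explanation: The exponent 1/2 on 2 was incorrectly written as -1/2: the term sqrt(2)*sin(u + pi/4) was incorrectly written as sqrt(2)*sin(u + pi/4)/2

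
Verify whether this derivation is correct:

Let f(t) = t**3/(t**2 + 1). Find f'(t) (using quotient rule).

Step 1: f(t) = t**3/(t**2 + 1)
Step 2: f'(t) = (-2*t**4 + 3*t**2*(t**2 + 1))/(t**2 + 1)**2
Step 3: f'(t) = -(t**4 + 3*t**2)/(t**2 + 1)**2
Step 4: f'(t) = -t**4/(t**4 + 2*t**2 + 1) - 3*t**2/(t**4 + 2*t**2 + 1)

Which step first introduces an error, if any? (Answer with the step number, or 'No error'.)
Step 3

Step 3 is incorrect due to a sign flip.
The step shows: -(t**4 + 3*t**2)/(t**2 + 1)**2
The correct value should be: (t**4 + 3*t**2)/(t**2 + 1)**2

Explanation: The sign of the whole expression was flipped: the term (t**4 + 3*t**2)/(t**2 + 1)**2 was incorrectly written as -(t**4 + 3*t**2)/(t**2 + 1)**2
The later steps are derived from this incorrect expression, so the error originates in Step 3.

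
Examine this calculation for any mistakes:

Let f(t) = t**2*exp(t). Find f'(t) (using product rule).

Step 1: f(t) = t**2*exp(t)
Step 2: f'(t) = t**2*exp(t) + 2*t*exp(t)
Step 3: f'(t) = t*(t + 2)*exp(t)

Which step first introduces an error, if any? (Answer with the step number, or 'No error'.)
No error

All steps in this derivation are correct.
The final answer f'(t) = t*(t + 2)*exp(t) is valid.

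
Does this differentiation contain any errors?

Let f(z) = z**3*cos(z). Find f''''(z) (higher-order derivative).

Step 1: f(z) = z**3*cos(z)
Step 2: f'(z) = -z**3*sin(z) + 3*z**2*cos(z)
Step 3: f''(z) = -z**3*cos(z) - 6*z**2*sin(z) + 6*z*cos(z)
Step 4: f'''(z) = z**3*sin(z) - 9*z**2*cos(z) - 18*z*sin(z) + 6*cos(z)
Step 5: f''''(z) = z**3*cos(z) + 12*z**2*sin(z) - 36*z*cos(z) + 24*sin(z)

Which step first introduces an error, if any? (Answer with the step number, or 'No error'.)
Step 5

Step 5 is incorrect due to a sign flip.
The step shows: z**3*cos(z) + 12*z**2*sin(z) - 36*z*cos(z) + 24*sin(z)
The correct value should be: z**3*cos(z) + 12*z**2*sin(z) - 36*z*cos(z) - 24*sin(z)

Explanation: The sign of one term was flipped: the term -24*sin(z) was incorrectly written as 24*sin(z)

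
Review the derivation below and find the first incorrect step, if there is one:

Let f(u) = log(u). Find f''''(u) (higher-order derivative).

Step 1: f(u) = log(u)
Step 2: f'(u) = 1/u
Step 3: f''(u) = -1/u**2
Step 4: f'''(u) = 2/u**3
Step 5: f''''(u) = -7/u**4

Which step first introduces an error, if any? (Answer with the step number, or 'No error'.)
Step 5

Step 5 is incorrect due to a wrong coefficient.
The step shows: -7/u**4
The correct value should be: -6/u**4

Explanation: The coefficient -6 was incorrectly written as -7: the term -6/u**4 was incorrectly written as -7/u**4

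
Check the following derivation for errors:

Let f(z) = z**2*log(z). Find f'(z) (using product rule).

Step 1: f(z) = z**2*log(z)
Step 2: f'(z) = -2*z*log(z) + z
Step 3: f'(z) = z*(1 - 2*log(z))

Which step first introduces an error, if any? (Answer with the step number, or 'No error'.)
Step 2

Step 2 is incorrect due to a sign flip.
The step shows: -2*z*log(z) + z
The correct value should be: 2*z*log(z) + z

Explanation: The sign of one term was flipped: the term 2*z*log(z) was incorrectly written as -2*z*log(z)
The later steps are derived from this incorrect expression, so the error originates in Step 2.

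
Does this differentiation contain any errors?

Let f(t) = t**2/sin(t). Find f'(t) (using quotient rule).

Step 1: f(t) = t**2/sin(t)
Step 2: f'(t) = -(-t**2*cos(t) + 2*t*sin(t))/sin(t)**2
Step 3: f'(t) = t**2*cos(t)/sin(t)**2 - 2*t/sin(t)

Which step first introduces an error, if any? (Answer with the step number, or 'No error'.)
Step 2

Step 2 is incorrect due to a sign flip.
The step shows: -(-t**2*cos(t) + 2*t*sin(t))/sin(t)**2
The correct value should be: (-t**2*cos(t) + 2*t*sin(t))/sin(t)**2

Explanation: The sign of the whole expression was flipped: the term (-t**2*cos(t) + 2*t*sin(t))/sin(t)**2 was incorrectly written as -(-t**2*cos(t) + 2*t*sin(t))/sin(t)**2
The later steps are derived from this incorrect expression, so the error originates in Step 2.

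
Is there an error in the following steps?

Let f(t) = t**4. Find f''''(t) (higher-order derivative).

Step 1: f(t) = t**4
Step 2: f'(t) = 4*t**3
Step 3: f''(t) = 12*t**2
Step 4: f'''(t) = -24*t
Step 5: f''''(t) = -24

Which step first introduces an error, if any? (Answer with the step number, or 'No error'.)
Step 4

Step 4 is incorrect due to a sign flip.
The step shows: -24*t
The correct value should be: 24*t

Explanation: The sign of the whole expression was flipped: the term 24*t was incorrectly written as -24*t
The later steps are derived from this incorrect expression, so the error originates in Step 4.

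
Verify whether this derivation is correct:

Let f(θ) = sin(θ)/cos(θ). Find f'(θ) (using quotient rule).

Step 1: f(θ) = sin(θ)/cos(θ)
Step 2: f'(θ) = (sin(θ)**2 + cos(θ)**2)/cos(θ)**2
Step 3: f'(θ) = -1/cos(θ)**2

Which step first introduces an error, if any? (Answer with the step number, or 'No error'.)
Step 3

Step 3 is incorrect due to a sign flip.
The step shows: -1/cos(θ)**2
The correct value should be: cos(θ)**(-2)

Explanation: The sign of the whole expression was flipped: the term cos(θ)**(-2) was incorrectly written as -1/cos(θ)**2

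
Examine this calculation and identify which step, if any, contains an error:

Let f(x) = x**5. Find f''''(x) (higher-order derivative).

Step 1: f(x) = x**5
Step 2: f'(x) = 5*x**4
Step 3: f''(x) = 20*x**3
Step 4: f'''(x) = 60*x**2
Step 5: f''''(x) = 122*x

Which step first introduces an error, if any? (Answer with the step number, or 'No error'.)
Step 5

Step 5 is incorrect due to a wrong coefficient.
The step shows: 122*x
The correct value should be: 120*x

Explanation: The coefficient 120 was incorrectly written as 122: the term 120*x was incorrectly written as 122*x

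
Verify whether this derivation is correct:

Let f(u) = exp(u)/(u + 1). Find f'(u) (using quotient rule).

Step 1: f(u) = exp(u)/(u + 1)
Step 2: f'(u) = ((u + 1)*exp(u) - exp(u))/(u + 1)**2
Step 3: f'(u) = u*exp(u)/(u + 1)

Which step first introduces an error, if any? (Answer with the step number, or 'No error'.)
Step 3

Step 3 is incorrect due to a wrong exponent.
The step shows: u*exp(u)/(u + 1)
The correct value should be: u*exp(u)/(u + 1)**2

Explanation: The exponent -2 on u + 1 was incorrectly written as -1: the term u*exp(u)/(u + 1)**2 was incorrectly written as u*exp(u)/(u + 1)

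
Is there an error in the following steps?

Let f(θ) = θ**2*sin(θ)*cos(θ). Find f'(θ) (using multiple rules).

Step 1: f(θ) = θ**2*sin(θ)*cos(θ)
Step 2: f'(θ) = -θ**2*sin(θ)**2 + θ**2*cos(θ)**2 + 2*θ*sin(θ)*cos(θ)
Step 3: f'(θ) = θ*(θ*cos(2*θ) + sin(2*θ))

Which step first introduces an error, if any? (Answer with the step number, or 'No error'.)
No error

All steps in this derivation are correct.
The final answer f'(θ) = θ*(θ*cos(2*θ) + sin(2*θ)) is valid.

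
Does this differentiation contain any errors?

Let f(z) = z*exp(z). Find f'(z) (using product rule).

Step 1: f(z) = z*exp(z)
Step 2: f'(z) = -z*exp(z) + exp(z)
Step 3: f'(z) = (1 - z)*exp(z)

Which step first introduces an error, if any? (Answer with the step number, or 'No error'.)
Step 2

Step 2 is incorrect due to a sign flip.
The step shows: -z*exp(z) + exp(z)
The correct value should be: z*exp(z) + exp(z)

Explanation: The sign of one term was flipped: the term z*exp(z) was incorrectly written as -z*exp(z)
The later steps are derived from this incorrect expression, so the error originates in Step 2.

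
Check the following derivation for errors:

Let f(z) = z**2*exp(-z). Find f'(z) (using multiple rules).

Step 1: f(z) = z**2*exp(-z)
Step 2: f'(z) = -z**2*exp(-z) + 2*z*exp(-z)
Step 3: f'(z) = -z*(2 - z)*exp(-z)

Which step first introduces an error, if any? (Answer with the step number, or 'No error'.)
Step 3

Step 3 is incorrect due to a sign flip.
The step shows: -z*(2 - z)*exp(-z)
The correct value should be: z*(2 - z)*exp(-z)

Explanation: The sign of the whole expression was flipped: the term z*(2 - z)*exp(-z) was incorrectly written as -z*(2 - z)*exp(-z)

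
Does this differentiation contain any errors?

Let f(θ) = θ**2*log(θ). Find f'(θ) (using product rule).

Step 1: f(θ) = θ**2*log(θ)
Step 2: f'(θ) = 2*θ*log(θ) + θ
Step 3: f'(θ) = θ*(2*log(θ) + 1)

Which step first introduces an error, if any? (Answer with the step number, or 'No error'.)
No error

All steps in this derivation are correct.
The final answer f'(θ) = θ*(2*log(θ) + 1) is valid.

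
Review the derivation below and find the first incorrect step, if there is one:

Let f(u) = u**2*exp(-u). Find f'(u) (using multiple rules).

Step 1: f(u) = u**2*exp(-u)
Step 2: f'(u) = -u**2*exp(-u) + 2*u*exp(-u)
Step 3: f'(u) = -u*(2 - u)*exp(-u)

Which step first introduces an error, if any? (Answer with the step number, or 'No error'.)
Step 3

Step 3 is incorrect due to a sign flip.
The step shows: -u*(2 - u)*exp(-u)
The correct value should be: u*(2 - u)*exp(-u)

Explanation: The sign of the whole expression was flipped: the term u*(2 - u)*exp(-u) was incorrectly written as -u*(2 - u)*exp(-u)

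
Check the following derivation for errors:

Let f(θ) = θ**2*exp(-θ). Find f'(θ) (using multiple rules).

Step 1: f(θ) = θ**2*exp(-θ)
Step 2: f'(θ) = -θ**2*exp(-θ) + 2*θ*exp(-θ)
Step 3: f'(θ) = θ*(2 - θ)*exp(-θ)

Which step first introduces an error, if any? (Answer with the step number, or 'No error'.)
No error

All steps in this derivation are correct.
The final answer f'(θ) = θ*(2 - θ)*exp(-θ) is valid.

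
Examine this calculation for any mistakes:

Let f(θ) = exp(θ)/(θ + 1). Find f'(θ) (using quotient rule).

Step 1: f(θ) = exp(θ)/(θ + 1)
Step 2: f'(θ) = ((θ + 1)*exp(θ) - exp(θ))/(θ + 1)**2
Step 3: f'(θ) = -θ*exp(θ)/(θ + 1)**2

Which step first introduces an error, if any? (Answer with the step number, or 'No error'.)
Step 3

Step 3 is incorrect due to a sign flip.
The step shows: -θ*exp(θ)/(θ + 1)**2
The correct value should be: θ*exp(θ)/(θ + 1)**2

Explanation: The sign of the whole expression was flipped: the term θ*exp(θ)/(θ + 1)**2 was incorrectly written as -θ*exp(θ)/(θ + 1)**2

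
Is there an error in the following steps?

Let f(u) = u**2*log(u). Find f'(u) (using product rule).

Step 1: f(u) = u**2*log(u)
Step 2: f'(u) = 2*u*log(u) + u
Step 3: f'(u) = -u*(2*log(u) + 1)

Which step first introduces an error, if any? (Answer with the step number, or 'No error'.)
Step 3

Step 3 is incorrect due to a sign flip.
The step shows: -u*(2*log(u) + 1)
The correct value should be: u*(2*log(u) + 1)

Explanation: The sign of the whole expression was flipped: the term u*(2*log(u) + 1) was incorrectly written as -u*(2*log(u) + 1)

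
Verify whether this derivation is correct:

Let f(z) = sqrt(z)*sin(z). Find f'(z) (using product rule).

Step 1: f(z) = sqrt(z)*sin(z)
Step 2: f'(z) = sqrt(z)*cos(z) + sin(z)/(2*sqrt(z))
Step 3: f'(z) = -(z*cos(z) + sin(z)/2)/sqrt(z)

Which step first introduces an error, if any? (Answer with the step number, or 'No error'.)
Step 3

Step 3 is incorrect due to a sign flip.
The step shows: -(z*cos(z) + sin(z)/2)/sqrt(z)
The correct value should be: (z*cos(z) + sin(z)/2)/sqrt(z)

Explanation: The sign of the whole expression was flipped: the term (z*cos(z) + sin(z)/2)/sqrt(z) was incorrectly written as -(z*cos(z) + sin(z)/2)/sqrt(z)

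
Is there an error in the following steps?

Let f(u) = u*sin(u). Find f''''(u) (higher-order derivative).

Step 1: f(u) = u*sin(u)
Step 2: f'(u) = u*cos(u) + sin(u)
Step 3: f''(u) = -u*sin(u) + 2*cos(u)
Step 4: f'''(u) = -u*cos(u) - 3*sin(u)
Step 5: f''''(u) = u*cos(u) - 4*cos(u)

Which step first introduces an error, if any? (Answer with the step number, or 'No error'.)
Step 5

Step 5 is incorrect due to a wrong trig function.
The step shows: u*cos(u) - 4*cos(u)
The correct value should be: u*sin(u) - 4*cos(u)

Explanation: sin(u) was incorrectly written as cos(u): the term u*sin(u) was incorrectly written as u*cos(u)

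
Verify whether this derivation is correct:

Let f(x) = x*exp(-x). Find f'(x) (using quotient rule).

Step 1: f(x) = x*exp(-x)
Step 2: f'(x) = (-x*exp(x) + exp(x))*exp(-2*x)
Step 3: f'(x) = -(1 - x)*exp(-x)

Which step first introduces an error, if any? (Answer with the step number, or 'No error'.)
Step 3

Step 3 is incorrect due to a sign flip.
The step shows: -(1 - x)*exp(-x)
The correct value should be: (1 - x)*exp(-x)

Explanation: The sign of the whole expression was flipped: the term (1 - x)*exp(-x) was incorrectly written as -(1 - x)*exp(-x)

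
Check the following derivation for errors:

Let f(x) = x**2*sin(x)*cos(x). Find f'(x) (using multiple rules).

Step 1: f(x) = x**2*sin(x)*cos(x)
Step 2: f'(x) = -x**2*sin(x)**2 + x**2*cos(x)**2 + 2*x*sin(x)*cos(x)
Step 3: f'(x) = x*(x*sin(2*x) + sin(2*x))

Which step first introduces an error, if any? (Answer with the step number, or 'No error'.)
Step 3

Step 3 is incorrect due to a wrong trig function.
The step shows: x*(x*sin(2*x) + sin(2*x))
The correct value should be: x*(x*cos(2*x) + sin(2*x))

Explanation: cos(2*x) was incorrectly written as sin(2*x): the term x*(x*cos(2*x) + sin(2*x)) was incorrectly written as x*(x*sin(2*x) + sin(2*x))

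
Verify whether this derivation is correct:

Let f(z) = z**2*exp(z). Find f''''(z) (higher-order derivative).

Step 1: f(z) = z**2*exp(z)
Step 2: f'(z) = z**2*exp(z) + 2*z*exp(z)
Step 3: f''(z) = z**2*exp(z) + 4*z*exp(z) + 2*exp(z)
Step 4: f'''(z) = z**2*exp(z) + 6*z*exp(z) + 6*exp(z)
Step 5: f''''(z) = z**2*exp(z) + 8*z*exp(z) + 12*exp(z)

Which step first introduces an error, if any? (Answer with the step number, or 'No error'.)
No error

All steps in this derivation are correct.
The final answer f''''(z) = z**2*exp(z) + 8*z*exp(z) + 12*exp(z) is valid.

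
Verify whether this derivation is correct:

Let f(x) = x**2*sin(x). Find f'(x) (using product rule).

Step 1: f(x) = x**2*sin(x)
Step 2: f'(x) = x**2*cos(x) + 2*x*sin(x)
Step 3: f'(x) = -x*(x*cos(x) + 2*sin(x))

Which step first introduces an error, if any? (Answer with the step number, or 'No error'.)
Step 3

Step 3 is incorrect due to a sign flip.
The step shows: -x*(x*cos(x) + 2*sin(x))
The correct value should be: x*(x*cos(x) + 2*sin(x))

Explanation: The sign of the whole expression was flipped: the term x*(x*cos(x) + 2*sin(x)) was incorrectly written as -x*(x*cos(x) + 2*sin(x))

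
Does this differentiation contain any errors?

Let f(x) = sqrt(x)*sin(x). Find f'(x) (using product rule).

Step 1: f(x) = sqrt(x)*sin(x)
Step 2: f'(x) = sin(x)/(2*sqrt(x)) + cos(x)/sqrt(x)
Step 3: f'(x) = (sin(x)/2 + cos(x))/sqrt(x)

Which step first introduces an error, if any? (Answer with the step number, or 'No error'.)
Step 2

Step 2 is incorrect due to a wrong exponent.
The step shows: sin(x)/(2*sqrt(x)) + cos(x)/sqrt(x)
The correct value should be: sqrt(x)*cos(x) + sin(x)/(2*sqrt(x))

Explanation: The exponent 1/2 on x was incorrectly written as -1/2: the term sqrt(x)*cos(x) was incorrectly written as cos(x)/sqrt(x)
The later steps are derived from this incorrect expression, so the error originates in Step 2.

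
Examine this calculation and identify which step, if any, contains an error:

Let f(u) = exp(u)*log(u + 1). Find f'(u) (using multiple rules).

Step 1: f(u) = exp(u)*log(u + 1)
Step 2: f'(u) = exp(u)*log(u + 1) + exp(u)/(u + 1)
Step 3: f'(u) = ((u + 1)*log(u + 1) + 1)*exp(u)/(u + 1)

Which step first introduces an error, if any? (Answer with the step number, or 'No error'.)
No error

All steps in this derivation are correct.
The final answer f'(u) = ((u + 1)*log(u + 1) + 1)*exp(u)/(u + 1) is valid.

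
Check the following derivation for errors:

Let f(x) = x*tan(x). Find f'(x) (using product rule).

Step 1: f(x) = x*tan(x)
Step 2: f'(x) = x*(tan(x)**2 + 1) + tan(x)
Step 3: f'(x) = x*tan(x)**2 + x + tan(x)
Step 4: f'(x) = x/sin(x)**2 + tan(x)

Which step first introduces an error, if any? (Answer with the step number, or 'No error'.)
Step 4

Step 4 is incorrect due to a wrong trig function.
The step shows: x/sin(x)**2 + tan(x)
The correct value should be: x/cos(x)**2 + tan(x)

Explanation: cos(x) was incorrectly written as sin(x): the term x/cos(x)**2 was incorrectly written as x/sin(x)**2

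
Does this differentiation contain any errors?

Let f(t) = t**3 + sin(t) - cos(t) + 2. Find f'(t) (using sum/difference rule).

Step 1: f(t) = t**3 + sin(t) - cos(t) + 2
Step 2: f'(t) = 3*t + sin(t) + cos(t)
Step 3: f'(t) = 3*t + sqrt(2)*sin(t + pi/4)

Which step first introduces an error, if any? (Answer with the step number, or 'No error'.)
Step 2

Step 2 is incorrect due to a wrong exponent.
The step shows: 3*t + sin(t) + cos(t)
The correct value should be: 3*t**2 + sin(t) + cos(t)

Explanation: The exponent 2 on t was incorrectly written as 1: the term 3*t**2 was incorrectly written as 3*t
The later steps are derived from this incorrect expression, so the error originates in Step 2.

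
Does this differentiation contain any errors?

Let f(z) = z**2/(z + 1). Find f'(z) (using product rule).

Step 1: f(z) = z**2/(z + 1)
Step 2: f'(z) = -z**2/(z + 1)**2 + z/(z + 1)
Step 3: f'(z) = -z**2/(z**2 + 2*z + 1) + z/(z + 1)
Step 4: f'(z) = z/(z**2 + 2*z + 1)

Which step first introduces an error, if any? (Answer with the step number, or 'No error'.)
Step 2

Step 2 is incorrect due to a wrong coefficient.
The step shows: -z**2/(z + 1)**2 + z/(z + 1)
The correct value should be: -z**2/(z + 1)**2 + 2*z/(z + 1)

Explanation: The coefficient 2 was incorrectly written as 1: the term 2*z/(z + 1) was incorrectly written as z/(z + 1)
The later steps are derived from this incorrect expression, so the error originates in Step 2.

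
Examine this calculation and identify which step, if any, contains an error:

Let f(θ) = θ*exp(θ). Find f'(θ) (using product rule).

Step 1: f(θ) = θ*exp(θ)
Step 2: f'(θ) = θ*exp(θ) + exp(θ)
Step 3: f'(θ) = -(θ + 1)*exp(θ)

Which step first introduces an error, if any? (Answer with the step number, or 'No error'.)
Step 3

Step 3 is incorrect due to a sign flip.
The step shows: -(θ + 1)*exp(θ)
The correct value should be: (θ + 1)*exp(θ)

Explanation: The sign of the whole expression was flipped: the term (θ + 1)*exp(θ) was incorrectly written as -(θ + 1)*exp(θ)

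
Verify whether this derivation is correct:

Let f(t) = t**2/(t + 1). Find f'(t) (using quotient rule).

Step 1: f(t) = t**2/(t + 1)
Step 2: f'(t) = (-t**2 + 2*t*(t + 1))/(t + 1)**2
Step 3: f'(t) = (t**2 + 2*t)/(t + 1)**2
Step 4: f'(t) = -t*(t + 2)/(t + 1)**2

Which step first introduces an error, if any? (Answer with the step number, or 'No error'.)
Step 4

Step 4 is incorrect due to a sign flip.
The step shows: -t*(t + 2)/(t + 1)**2
The correct value should be: t*(t + 2)/(t + 1)**2

Explanation: The sign of the whole expression was flipped: the term t*(t + 2)/(t + 1)**2 was incorrectly written as -t*(t + 2)/(t + 1)**2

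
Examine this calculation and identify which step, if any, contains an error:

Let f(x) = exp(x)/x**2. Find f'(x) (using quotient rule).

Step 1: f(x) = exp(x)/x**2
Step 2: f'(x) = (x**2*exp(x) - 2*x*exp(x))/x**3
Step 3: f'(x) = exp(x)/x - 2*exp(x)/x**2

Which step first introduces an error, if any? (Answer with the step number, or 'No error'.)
Step 2

Step 2 is incorrect due to a wrong exponent.
The step shows: (x**2*exp(x) - 2*x*exp(x))/x**3
The correct value should be: (x**2*exp(x) - 2*x*exp(x))/x**4

Explanation: The exponent -4 on x was incorrectly written as -3: the term (x**2*exp(x) - 2*x*exp(x))/x**4 was incorrectly written as (x**2*exp(x) - 2*x*exp(x))/x**3
The later steps are derived from this incorrect expression, so the error originates in Step 2.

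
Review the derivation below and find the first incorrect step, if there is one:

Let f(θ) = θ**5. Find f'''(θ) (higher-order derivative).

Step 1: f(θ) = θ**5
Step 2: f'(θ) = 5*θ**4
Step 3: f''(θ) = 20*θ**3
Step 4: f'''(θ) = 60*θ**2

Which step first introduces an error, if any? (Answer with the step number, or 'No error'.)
No error

All steps in this derivation are correct.
The final answer f'''(θ) = 60*θ**2 is valid.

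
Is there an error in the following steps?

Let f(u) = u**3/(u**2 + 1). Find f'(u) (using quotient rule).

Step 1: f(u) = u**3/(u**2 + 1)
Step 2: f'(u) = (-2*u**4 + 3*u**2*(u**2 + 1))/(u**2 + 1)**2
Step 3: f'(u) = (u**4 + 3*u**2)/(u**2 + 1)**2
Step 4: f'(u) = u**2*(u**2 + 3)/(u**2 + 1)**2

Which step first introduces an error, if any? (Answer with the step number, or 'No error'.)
No error

All steps in this derivation are correct.
The final answer f'(u) = u**2*(u**2 + 3)/(u**2 + 1)**2 is valid.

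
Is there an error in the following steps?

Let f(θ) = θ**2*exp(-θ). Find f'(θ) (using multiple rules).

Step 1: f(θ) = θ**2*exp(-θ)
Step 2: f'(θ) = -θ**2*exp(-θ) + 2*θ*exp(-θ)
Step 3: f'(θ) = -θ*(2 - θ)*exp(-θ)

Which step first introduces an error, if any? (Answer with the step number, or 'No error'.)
Step 3

Step 3 is incorrect due to a sign flip.
The step shows: -θ*(2 - θ)*exp(-θ)
The correct value should be: θ*(2 - θ)*exp(-θ)

Explanation: The sign of the whole expression was flipped: the term θ*(2 - θ)*exp(-θ) was incorrectly written as -θ*(2 - θ)*exp(-θ)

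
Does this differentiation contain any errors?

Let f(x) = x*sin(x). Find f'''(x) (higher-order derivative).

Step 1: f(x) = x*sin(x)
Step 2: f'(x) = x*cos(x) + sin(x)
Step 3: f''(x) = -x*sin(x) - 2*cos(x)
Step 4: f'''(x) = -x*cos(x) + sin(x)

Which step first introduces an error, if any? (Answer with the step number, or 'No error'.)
Step 3

Step 3 is incorrect due to a sign flip.
The step shows: -x*sin(x) - 2*cos(x)
The correct value should be: -x*sin(x) + 2*cos(x)

Explanation: The sign of one term was flipped: the term 2*cos(x) was incorrectly written as -2*cos(x)
The later steps are derived from this incorrect expression, so the error originates in Step 3.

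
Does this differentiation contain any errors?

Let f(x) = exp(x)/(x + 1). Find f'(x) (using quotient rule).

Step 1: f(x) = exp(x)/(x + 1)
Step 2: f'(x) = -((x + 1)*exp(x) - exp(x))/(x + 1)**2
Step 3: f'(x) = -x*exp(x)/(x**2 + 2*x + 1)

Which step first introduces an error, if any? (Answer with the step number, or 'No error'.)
Step 2

Step 2 is incorrect due to a sign flip.
The step shows: -((x + 1)*exp(x) - exp(x))/(x + 1)**2
The correct value should be: ((x + 1)*exp(x) - exp(x))/(x + 1)**2

Explanation: The sign of the whole expression was flipped: the term ((x + 1)*exp(x) - exp(x))/(x + 1)**2 was incorrectly written as -((x + 1)*exp(x) - exp(x))/(x + 1)**2
The later steps are derived from this incorrect expression, so the error originates in Step 2.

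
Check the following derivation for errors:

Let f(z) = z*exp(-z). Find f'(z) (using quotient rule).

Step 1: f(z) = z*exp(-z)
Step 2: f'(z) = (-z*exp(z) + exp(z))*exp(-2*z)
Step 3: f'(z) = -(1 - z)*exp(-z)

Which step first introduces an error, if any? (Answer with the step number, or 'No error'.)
Step 3

Step 3 is incorrect due to a sign flip.
The step shows: -(1 - z)*exp(-z)
The correct value should be: (1 - z)*exp(-z)

Explanation: The sign of the whole expression was flipped: the term (1 - z)*exp(-z) was incorrectly written as -(1 - z)*exp(-z)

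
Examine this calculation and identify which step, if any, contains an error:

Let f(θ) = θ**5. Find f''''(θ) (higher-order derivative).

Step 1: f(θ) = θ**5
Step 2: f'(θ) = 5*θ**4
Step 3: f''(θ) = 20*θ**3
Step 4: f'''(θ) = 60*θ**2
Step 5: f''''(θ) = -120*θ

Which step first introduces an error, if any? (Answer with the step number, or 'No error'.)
Step 5

Step 5 is incorrect due to a sign flip.
The step shows: -120*θ
The correct value should be: 120*θ

Explanation: The sign of the whole expression was flipped: the term 120*θ was incorrectly written as -120*θ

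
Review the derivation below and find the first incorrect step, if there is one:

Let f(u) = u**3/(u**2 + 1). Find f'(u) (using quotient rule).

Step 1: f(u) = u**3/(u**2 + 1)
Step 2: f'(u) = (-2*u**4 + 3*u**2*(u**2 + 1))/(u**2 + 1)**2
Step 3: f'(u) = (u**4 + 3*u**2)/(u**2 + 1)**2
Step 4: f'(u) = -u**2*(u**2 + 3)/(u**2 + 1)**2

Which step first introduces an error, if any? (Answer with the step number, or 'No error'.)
Step 4

Step 4 is incorrect due to a sign flip.
The step shows: -u**2*(u**2 + 3)/(u**2 + 1)**2
The correct value should be: u**2*(u**2 + 3)/(u**2 + 1)**2

Explanation: The sign of the whole expression was flipped: the term u**2*(u**2 + 3)/(u**2 + 1)**2 was incorrectly written as -u**2*(u**2 + 3)/(u**2 + 1)**2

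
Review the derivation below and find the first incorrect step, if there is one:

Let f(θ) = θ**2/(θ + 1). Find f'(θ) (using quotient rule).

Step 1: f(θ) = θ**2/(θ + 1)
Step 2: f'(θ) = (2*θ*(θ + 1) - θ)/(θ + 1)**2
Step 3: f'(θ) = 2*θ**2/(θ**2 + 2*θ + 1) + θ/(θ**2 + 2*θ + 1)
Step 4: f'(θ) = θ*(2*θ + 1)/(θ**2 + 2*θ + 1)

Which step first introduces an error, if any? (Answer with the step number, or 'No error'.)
Step 2

Step 2 is incorrect due to a wrong exponent.
The step shows: (2*θ*(θ + 1) - θ)/(θ + 1)**2
The correct value should be: (-θ**2 + 2*θ*(θ + 1))/(θ + 1)**2

Explanation: The exponent 2 on θ was incorrectly written as 1: the term (-θ**2 + 2*θ*(θ + 1))/(θ + 1)**2 was incorrectly written as (2*θ*(θ + 1) - θ)/(θ + 1)**2
The later steps are derived from this incorrect expression, so the error originates in Step 2.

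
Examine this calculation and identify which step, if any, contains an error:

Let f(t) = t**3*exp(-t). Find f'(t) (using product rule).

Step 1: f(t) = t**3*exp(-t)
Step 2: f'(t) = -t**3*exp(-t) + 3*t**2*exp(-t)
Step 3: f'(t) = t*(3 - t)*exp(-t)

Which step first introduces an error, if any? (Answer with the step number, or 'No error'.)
Step 3

Step 3 is incorrect due to a wrong exponent.
The step shows: t*(3 - t)*exp(-t)
The correct value should be: t**2*(3 - t)*exp(-t)

Explanation: The exponent 2 on t was incorrectly written as 1: the term t**2*(3 - t)*exp(-t) was incorrectly written as t*(3 - t)*exp(-t)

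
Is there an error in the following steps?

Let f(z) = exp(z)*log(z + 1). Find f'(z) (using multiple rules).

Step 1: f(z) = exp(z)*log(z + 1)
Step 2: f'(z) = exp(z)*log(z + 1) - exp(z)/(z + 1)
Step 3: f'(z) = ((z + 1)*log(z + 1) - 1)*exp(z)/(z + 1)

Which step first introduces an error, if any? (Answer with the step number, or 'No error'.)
Step 2

Step 2 is incorrect due to a sign flip.
The step shows: exp(z)*log(z + 1) - exp(z)/(z + 1)
The correct value should be: exp(z)*log(z + 1) + exp(z)/(z + 1)

Explanation: The sign of one term was flipped: the term exp(z)/(z + 1) was incorrectly written as -exp(z)/(z + 1)
The later steps are derived from this incorrect expression, so the error originates in Step 2.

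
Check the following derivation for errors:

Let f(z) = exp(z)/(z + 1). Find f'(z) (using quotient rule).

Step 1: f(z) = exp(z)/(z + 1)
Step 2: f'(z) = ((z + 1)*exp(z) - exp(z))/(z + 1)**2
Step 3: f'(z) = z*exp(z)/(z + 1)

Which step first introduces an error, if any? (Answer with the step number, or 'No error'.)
Step 3

Step 3 is incorrect due to a wrong exponent.
The step shows: z*exp(z)/(z + 1)
The correct value should be: z*exp(z)/(z + 1)**2

Explanation: The exponent -2 on z + 1 was incorrectly written as -1: the term z*exp(z)/(z + 1)**2 was incorrectly written as z*exp(z)/(z + 1)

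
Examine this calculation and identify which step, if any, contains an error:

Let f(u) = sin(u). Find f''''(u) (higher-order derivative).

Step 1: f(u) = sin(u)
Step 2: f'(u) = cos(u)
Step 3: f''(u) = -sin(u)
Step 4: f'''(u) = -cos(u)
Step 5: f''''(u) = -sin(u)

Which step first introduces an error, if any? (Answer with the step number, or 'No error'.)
Step 5

Step 5 is incorrect due to a sign flip.
The step shows: -sin(u)
The correct value should be: sin(u)

Explanation: The sign of the whole expression was flipped: the term sin(u) was incorrectly written as -sin(u)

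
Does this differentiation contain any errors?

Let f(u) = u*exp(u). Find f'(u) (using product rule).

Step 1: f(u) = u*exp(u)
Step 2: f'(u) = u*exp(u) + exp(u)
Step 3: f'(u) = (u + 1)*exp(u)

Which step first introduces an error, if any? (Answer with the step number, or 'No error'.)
No error

All steps in this derivation are correct.
The final answer f'(u) = (u + 1)*exp(u) is valid.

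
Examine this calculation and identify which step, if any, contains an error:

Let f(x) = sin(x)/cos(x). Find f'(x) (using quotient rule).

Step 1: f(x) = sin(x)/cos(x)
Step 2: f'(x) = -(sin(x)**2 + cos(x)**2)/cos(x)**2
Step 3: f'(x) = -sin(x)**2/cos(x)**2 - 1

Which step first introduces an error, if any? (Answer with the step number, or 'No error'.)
Step 2

Step 2 is incorrect due to a sign flip.
The step shows: -(sin(x)**2 + cos(x)**2)/cos(x)**2
The correct value should be: (sin(x)**2 + cos(x)**2)/cos(x)**2

Explanation: The sign of the whole expression was flipped: the term (sin(x)**2 + cos(x)**2)/cos(x)**2 was incorrectly written as -(sin(x)**2 + cos(x)**2)/cos(x)**2
The later steps are derived from this incorrect expression, so the error originates in Step 2.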